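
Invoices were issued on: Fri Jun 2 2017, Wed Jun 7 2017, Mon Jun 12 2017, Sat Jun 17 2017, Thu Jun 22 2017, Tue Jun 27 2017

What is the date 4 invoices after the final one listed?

Mon Jul 17 2017

The spacing is 5, 5, 5, 5, 5 days — always 5 days.
Tue Jun 27 2017 + 5 days = Sun Jul 2 2017.
Sun Jul 2 2017 + 5 days = Fri Jul 7 2017.
Fri Jul 7 2017 + 5 days = Wed Jul 12 2017.
Wed Jul 12 2017 + 5 days = Mon Jul 17 2017.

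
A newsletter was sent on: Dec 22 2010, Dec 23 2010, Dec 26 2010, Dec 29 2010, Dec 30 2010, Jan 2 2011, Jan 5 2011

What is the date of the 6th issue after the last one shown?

Gaps: 1, 3, 3, 1, 3, 3 days — not constant, but cyclic with period 3.
The events fall on every Wednesday, Thursday and Sunday.
The following Thursday is Jan 6 2011.
Next Sunday: Jan 9 2011.
The following Wednesday is Jan 12 2011.
Next Thursday: Jan 13 2011.
Next Sunday: Jan 16 2011.
The following Wednesday is Jan 19 2011.

Jan 19 2011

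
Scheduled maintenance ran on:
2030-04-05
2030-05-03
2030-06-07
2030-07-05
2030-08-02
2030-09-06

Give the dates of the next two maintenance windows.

Gaps: 28, 35, 28, 28, 35 days — a mix of 28 and 35. Every date is a Friday.
Each is the 1st Friday of its month.
1st Friday of October 2030: 2030-10-04.
1st Friday of November 2030: 2030-11-01.

2030-10-04, 2030-11-01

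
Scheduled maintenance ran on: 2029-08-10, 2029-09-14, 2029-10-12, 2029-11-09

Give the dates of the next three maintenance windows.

2029-12-14, 2030-01-11, 2030-02-08

All dates are Fridays, 35, 28, 28 days apart.
Specifically, the 2nd Friday of each month.
2nd Friday of December 2029: 2029-12-14.
2nd Friday of January 2030: 2030-01-11.
2nd Friday of February 2030: 2030-02-08.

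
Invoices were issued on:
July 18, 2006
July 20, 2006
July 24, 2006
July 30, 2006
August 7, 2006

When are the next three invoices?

The spacing grows by 2 each time: 2, 4, 6, 8 days.
Next gap: 10 days. August 7, 2006 + 10 days = August 17, 2006.
Next gap: 12 days. August 17, 2006 + 12 days = August 29, 2006.
Next gap: 14 days. August 29, 2006 + 14 days = September 12, 2006.

August 17, 2006; August 29, 2006; September 12, 2006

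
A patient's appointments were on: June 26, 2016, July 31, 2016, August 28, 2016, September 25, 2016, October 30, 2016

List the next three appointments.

Every date is a Sunday; gaps 35, 28, 28, 35 days.
Each is the last Sunday of its month (at least one falls on the 29th or later, ruling out '4th Sunday').
Last Sunday of November 2016: November 27, 2016.
Last Sunday of December 2016: December 25, 2016.
Last Sunday of January 2017: January 29, 2017.

November 27, 2016; December 25, 2016; January 29, 2017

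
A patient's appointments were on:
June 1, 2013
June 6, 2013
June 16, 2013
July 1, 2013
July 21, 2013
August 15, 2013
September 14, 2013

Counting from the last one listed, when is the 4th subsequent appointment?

March 3, 2014

Intervals are 5, 10, 15, 20, 25, 30 days — an arithmetic progression with common difference 5.
Next gap: 35 days. September 14, 2013 + 35 days = October 19, 2013.
Next gap: 40 days. October 19, 2013 + 40 days = November 28, 2013.
Next gap: 45 days. November 28, 2013 + 45 days = January 12, 2014.
Next gap: 50 days. January 12, 2014 + 50 days = March 3, 2014.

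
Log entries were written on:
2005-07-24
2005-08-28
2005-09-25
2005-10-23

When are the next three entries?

All dates are Sundays, 35, 28, 28 days apart.
Specifically, the 4th Sunday of each month.
4th Sunday of November 2005: 2005-11-27.
December 2005 — 4th Sunday is 2005-12-25.
4th Sunday of January 2006: 2006-01-22.

2005-11-27, 2005-12-25, 2006-01-22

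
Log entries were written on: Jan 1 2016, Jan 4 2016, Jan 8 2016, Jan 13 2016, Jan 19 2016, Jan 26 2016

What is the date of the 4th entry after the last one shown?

Mar 4 2016

Intervals are 3, 4, 5, 6, 7 days — an arithmetic progression with common difference 1.
Next gap: 8 days. Jan 26 2016 + 8 days = Feb 3 2016.
Next gap: 9 days. Feb 3 2016 + 9 days = Feb 12 2016.
Next gap: 10 days. Feb 12 2016 + 10 days = Feb 22 2016.
Next gap: 11 days. Feb 22 2016 + 11 days = Mar 4 2016.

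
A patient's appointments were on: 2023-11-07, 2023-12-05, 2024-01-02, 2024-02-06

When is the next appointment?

2024-03-05

Gaps: 28, 28, 35 days — a mix of 28 and 35. Every date is a Tuesday.
Each is the 1st Tuesday of its month.
March 2024 — 1st Tuesday is 2024-03-05.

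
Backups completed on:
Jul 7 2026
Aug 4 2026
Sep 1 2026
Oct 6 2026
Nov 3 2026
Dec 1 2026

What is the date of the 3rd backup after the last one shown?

Gaps: 28, 28, 35, 28, 28 days — a mix of 28 and 35. Every date is a Tuesday.
Each is the 1st Tuesday of its month.
1st Tuesday of January 2027: Jan 5 2027.
February 2027 — 1st Tuesday is Feb 2 2027.
1st Tuesday of March 2027: Mar 2 2027.

Mar 2 2027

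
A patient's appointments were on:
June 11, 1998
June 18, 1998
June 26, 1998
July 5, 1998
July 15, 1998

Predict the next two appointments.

Gaps: 7, 8, 9, 10 days — each gap is 1 larger than the previous one.
Next gap: 11 days. July 15, 1998 + 11 days = July 26, 1998.
Next gap: 12 days. July 26, 1998 + 12 days = August 7, 1998.

July 26, 1998; August 7, 1998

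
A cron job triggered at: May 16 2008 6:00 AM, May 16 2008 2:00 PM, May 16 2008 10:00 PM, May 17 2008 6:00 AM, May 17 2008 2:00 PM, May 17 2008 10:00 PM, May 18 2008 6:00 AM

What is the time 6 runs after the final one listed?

May 20 2008 6:00 AM

The interval is a steady 8 hours (8, 8, 8, 8, 8, 8).
May 18 2008 6:00 AM + 8 h = May 18 2008 2:00 PM.
May 18 2008 2:00 PM + 8 h = May 18 2008 10:00 PM.
May 18 2008 10:00 PM + 8 h = May 19 2008 6:00 AM.
May 19 2008 6:00 AM + 8 h = May 19 2008 2:00 PM.
May 19 2008 2:00 PM + 8 h = May 19 2008 10:00 PM.
May 19 2008 10:00 PM + 8 h = May 20 2008 6:00 AM.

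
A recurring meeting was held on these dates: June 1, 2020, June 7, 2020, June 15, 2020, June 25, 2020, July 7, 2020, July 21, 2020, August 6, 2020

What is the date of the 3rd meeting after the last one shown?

Gaps: 6, 8, 10, 12, 14, 16 days — each gap is 2 larger than the previous one.
Next gap: 18 days. August 6, 2020 + 18 days = August 24, 2020.
Next gap: 20 days. August 24, 2020 + 20 days = September 13, 2020.
Next gap: 22 days. September 13, 2020 + 22 days = October 5, 2020.

October 5, 2020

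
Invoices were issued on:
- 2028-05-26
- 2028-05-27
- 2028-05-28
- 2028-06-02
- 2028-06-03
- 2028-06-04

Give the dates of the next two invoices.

Every event lands on a Friday or Saturday or Sunday (gaps cycle 1, 1, 5, 1, 1).
So the schedule is: every Friday, Saturday and Sunday.
Next Friday: 2028-06-09.
Next Saturday: 2028-06-10.

2028-06-09, 2028-06-10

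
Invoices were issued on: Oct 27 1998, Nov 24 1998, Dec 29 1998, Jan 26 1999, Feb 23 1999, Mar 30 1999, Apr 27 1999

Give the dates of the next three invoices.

All Tuesdays; the gaps (28, 35, 28, 28, 35, 28) vary with month length.
This is the last Tuesday of each month.
May 1999 ends with Tuesday May 25 1999.
June 1999 ends with Tuesday Jun 29 1999.
July 1999 ends with Tuesday Jul 27 1999.

May 25 1999, Jun 29 1999, Jul 27 1999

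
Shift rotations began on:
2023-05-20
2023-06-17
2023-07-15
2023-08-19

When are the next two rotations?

2023-09-16, 2023-10-21

These are Saturdays at 28- or 35-day spacing (28, 28, 35).
The pattern: 3rd Saturday of the month.
September 2023 — 3rd Saturday is 2023-09-16.
October 2023 — 3rd Saturday is 2023-10-21.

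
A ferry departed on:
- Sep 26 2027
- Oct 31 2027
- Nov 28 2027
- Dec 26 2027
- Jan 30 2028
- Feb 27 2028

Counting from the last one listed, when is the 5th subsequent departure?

These are Sundays with 35, 28, 28, 35, 28-day gaps.
Each is the final Sunday of its month — Oct 31 2027 is past the 28th, so '4th Sunday' doesn't fit.
March 2028 ends with Sunday Mar 26 2028.
Last Sunday of April 2028: Apr 30 2028.
Last Sunday of May 2028: May 28 2028.
Last Sunday of June 2028: Jun 25 2028.
July 2028 ends with Sunday Jul 30 2028.

Jul 30 2028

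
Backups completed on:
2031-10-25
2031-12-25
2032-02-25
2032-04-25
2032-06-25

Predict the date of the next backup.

2032-08-25

Each date is the 25th; the gaps (61, 62, 60, 61) track the month lengths.
The rule is the 25th of every 2 months.
Next: August 2032 → 2032-08-25.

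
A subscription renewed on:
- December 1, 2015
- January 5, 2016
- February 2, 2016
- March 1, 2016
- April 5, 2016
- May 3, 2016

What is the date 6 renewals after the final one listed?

Gaps: 35, 28, 28, 35, 28 days — a mix of 28 and 35. Every date is a Tuesday.
Each is the 1st Tuesday of its month.
June 2016 — 1st Tuesday is June 7, 2016.
1st Tuesday of July 2016: July 5, 2016.
August 2016 — 1st Tuesday is August 2, 2016.
1st Tuesday of September 2016: September 6, 2016.
October 2016 — 1st Tuesday is October 4, 2016.
1st Tuesday of November 2016: November 1, 2016.

November 1, 2016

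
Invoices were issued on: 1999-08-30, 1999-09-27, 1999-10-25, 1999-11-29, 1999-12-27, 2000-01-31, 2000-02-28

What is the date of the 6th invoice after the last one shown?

All Mondays; the gaps (28, 28, 35, 28, 35, 28) vary with month length.
This is the last Monday of each month.
March 2000 ends with Monday 2000-03-27.
Last Monday of April 2000: 2000-04-24.
May 2000 ends with Monday 2000-05-29.
Last Monday of June 2000: 2000-06-26.
Last Monday of July 2000: 2000-07-31.
August 2000 ends with Monday 2000-08-28.

2000-08-28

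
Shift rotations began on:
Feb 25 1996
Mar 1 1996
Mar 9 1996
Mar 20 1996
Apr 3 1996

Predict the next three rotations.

Intervals are 5, 8, 11, 14 days — an arithmetic progression with common difference 3.
Next gap: 17 days. Apr 3 1996 + 17 days = Apr 20 1996.
Next gap: 20 days. Apr 20 1996 + 20 days = May 10 1996.
Next gap: 23 days. May 10 1996 + 23 days = Jun 2 1996.

Apr 20 1996, May 10 1996, Jun 2 1996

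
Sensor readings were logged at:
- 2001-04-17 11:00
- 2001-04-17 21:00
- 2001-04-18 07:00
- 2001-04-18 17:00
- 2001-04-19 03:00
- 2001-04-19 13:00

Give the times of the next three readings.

2001-04-19 23:00, 2001-04-20 09:00, 2001-04-20 19:00

The interval is a steady 10 hours (10, 10, 10, 10, 10).
2001-04-19 13:00 + 10 h = 2001-04-19 23:00.
2001-04-19 23:00 + 10 h = 2001-04-20 09:00.
2001-04-20 09:00 + 10 h = 2001-04-20 19:00.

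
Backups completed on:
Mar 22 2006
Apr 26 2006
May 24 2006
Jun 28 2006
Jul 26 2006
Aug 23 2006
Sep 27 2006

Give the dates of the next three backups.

Oct 25 2006, Nov 22 2006, Dec 27 2006

Gaps: 35, 28, 35, 28, 28, 35 days — a mix of 28 and 35. Every date is a Wednesday.
Each is the 4th Wednesday of its month.
October 2006 — 4th Wednesday is Oct 25 2006.
4th Wednesday of November 2006: Nov 22 2006.
4th Wednesday of December 2006: Dec 27 2006.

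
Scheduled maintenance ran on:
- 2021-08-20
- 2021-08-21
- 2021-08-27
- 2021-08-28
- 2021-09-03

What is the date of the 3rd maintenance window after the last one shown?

Every event lands on a Friday or Saturday (gaps cycle 1, 6, 1, 6).
So the schedule is: every Friday and Saturday.
The following Saturday is 2021-09-04.
The following Friday is 2021-09-10.
Next Saturday: 2021-09-11.

2021-09-11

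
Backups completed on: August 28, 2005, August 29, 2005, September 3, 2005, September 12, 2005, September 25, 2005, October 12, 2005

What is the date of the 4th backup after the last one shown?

January 28, 2006

Gaps: 1, 5, 9, 13, 17 days — each gap is 4 larger than the previous one.
Next gap: 21 days. October 12, 2005 + 21 days = November 2, 2005.
Next gap: 25 days. November 2, 2005 + 25 days = November 27, 2005.
Next gap: 29 days. November 27, 2005 + 29 days = December 26, 2005.
Next gap: 33 days. December 26, 2005 + 33 days = January 28, 2006.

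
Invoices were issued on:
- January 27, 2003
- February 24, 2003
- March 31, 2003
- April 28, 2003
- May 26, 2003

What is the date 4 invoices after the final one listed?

September 29, 2003

These are Mondays with 28, 35, 28, 28-day gaps.
Each is the final Monday of its month — March 31, 2003 is past the 28th, so '4th Monday' doesn't fit.
June 2003 ends with Monday June 30, 2003.
Last Monday of July 2003: July 28, 2003.
Last Monday of August 2003: August 25, 2003.
September 2003 ends with Monday September 29, 2003.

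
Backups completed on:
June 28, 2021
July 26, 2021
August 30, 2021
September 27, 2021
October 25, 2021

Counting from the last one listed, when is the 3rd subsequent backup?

January 31, 2022

These are Mondays with 28, 35, 28, 28-day gaps.
Each is the final Monday of its month — August 30, 2021 is past the 28th, so '4th Monday' doesn't fit.
Last Monday of November 2021: November 29, 2021.
Last Monday of December 2021: December 27, 2021.
Last Monday of January 2022: January 31, 2022.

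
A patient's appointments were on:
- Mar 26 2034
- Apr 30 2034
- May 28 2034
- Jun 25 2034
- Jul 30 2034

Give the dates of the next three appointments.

These are Sundays with 35, 28, 28, 35-day gaps.
Each is the final Sunday of its month — Apr 30 2034 is past the 28th, so '4th Sunday' doesn't fit.
August 2034 ends with Sunday Aug 27 2034.
September 2034 ends with Sunday Sep 24 2034.
Last Sunday of October 2034: Oct 29 2034.

Aug 27 2034, Sep 24 2034, Oct 29 2034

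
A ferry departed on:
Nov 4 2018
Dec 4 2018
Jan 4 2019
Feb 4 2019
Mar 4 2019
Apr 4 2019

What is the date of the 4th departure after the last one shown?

Aug 4 2019

The day-of-month is always 4 (30, 31, 31, 28, 31 days between events).
So this recurs on the 4th of each month.
May 2019: May 4 2019.
June 2019: Jun 4 2019.
Next: July 2019 → Jul 4 2019.
Next: August 2019 → Aug 4 2019.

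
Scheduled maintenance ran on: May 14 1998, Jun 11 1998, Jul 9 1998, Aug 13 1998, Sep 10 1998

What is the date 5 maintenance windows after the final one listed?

Feb 11 1999

All dates are Thursdays, 28, 28, 35, 28 days apart.
Specifically, the 2nd Thursday of each month.
October 1998 — 2nd Thursday is Oct 8 1998.
2nd Thursday of November 1998: Nov 12 1998.
2nd Thursday of December 1998: Dec 10 1998.
2nd Thursday of January 1999: Jan 14 1999.
2nd Thursday of February 1999: Feb 11 1999.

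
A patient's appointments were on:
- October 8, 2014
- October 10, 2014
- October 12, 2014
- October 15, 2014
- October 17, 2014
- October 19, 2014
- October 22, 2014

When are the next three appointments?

Every event lands on a Wednesday or Friday or Sunday (gaps cycle 2, 2, 3, 2, 2, 3).
So the schedule is: every Wednesday, Friday and Sunday.
The following Friday is October 24, 2014.
The following Sunday is October 26, 2014.
The following Wednesday is October 29, 2014.

October 24, 2014; October 26, 2014; October 29, 2014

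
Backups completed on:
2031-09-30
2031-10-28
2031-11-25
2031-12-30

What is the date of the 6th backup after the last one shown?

These are Tuesdays with 28, 28, 35-day gaps.
Each is the final Tuesday of its month — 2031-09-30 is past the 28th, so '4th Tuesday' doesn't fit.
January 2032 ends with Tuesday 2032-01-27.
Last Tuesday of February 2032: 2032-02-24.
March 2032 ends with Tuesday 2032-03-30.
April 2032 ends with Tuesday 2032-04-27.
May 2032 ends with Tuesday 2032-05-25.
June 2032 ends with Tuesday 2032-06-29.

2032-06-29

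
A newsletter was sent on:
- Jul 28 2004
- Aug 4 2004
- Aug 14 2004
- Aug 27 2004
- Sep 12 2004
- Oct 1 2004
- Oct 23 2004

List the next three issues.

Nov 17 2004, Dec 15 2004, Jan 15 2005

The spacing grows by 3 each time: 7, 10, 13, 16, 19, 22 days.
Next gap: 25 days. Oct 23 2004 + 25 days = Nov 17 2004.
Next gap: 28 days. Nov 17 2004 + 28 days = Dec 15 2004.
Next gap: 31 days. Dec 15 2004 + 31 days = Jan 15 2005.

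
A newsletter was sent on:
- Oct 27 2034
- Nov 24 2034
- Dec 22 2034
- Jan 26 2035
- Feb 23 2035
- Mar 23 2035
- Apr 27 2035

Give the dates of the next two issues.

May 25 2035, Jun 22 2035

All dates are Fridays, 28, 28, 35, 28, 28, 35 days apart.
Specifically, the 4th Friday of each month.
May 2035 — 4th Friday is May 25 2035.
June 2035 — 4th Friday is Jun 22 2035.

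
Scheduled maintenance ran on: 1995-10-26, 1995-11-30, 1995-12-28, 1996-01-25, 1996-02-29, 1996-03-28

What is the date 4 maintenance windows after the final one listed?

1996-07-25

All Thursdays; the gaps (35, 28, 28, 35, 28) vary with month length.
This is the last Thursday of each month.
April 1996 ends with Thursday 1996-04-25.
Last Thursday of May 1996: 1996-05-30.
Last Thursday of June 1996: 1996-06-27.
July 1996 ends with Thursday 1996-07-25.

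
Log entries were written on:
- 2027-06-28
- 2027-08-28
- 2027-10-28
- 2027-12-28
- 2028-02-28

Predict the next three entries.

2028-04-28, 2028-06-28, 2028-08-28

Each date is the 28th; the gaps (61, 61, 61, 62) track the month lengths.
The rule is the 28th of every 2 months.
April 2028: 2028-04-28.
June 2028: 2028-06-28.
August 2028: 2028-08-28.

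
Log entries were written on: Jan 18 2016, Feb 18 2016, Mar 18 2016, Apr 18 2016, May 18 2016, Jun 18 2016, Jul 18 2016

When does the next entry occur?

Aug 18 2016

Gaps: 31, 29, 31, 30, 31, 30 days — not constant. Every event is on the 18th of the month.
Pattern: the 18th of each month.
Next: August 2016 → Aug 18 2016.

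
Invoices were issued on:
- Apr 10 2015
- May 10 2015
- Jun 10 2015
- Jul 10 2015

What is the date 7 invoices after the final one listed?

Each date is the 10th; the gaps (30, 31, 30) track the month lengths.
The rule is the 10th of each month.
August 2015: Aug 10 2015.
Next: September 2015 → Sep 10 2015.
October 2015: Oct 10 2015.
Next: November 2015 → Nov 10 2015.
Next: December 2015 → Dec 10 2015.
Next: January 2016 → Jan 10 2016.
Next: February 2016 → Feb 10 2016.

Feb 10 2016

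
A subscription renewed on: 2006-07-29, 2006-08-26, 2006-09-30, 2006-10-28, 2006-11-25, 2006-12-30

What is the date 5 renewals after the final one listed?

2007-05-26

All Saturdays; the gaps (28, 35, 28, 28, 35) vary with month length.
This is the last Saturday of each month.
January 2007 ends with Saturday 2007-01-27.
Last Saturday of February 2007: 2007-02-24.
Last Saturday of March 2007: 2007-03-31.
April 2007 ends with Saturday 2007-04-28.
May 2007 ends with Saturday 2007-05-26.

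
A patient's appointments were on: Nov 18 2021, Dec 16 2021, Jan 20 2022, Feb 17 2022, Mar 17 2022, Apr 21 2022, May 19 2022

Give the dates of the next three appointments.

Gaps: 28, 35, 28, 28, 35, 28 days — a mix of 28 and 35. Every date is a Thursday.
Each is the 3rd Thursday of its month.
June 2022 — 3rd Thursday is Jun 16 2022.
July 2022 — 3rd Thursday is Jul 21 2022.
August 2022 — 3rd Thursday is Aug 18 2022.

Jun 16 2022, Jul 21 2022, Aug 18 2022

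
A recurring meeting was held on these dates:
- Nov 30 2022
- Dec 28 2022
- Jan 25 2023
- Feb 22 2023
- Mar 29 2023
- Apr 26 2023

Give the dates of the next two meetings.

These are Wednesdays with 28, 28, 28, 35, 28-day gaps.
Each is the final Wednesday of its month — Nov 30 2022 is past the 28th, so '4th Wednesday' doesn't fit.
Last Wednesday of May 2023: May 31 2023.
Last Wednesday of June 2023: Jun 28 2023.

May 31 2023, Jun 28 2023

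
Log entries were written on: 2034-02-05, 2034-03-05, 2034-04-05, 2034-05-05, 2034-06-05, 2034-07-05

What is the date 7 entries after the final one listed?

The day-of-month is always 5 (28, 31, 30, 31, 30 days between events).
So this recurs on the 5th of each month.
Next: August 2034 → 2034-08-05.
September 2034: 2034-09-05.
Next: October 2034 → 2034-10-05.
Next: November 2034 → 2034-11-05.
December 2034: 2034-12-05.
Next: January 2035 → 2035-01-05.
Next: February 2035 → 2035-02-05.

2035-02-05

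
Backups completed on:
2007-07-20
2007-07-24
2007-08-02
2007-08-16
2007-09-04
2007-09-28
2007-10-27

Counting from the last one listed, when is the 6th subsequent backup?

Gaps: 4, 9, 14, 19, 24, 29 days — each gap is 5 larger than the previous one.
Next gap: 34 days. 2007-10-27 + 34 days = 2007-11-30.
Next gap: 39 days. 2007-11-30 + 39 days = 2008-01-08.
Next gap: 44 days. 2008-01-08 + 44 days = 2008-02-21.
Next gap: 49 days. 2008-02-21 + 49 days = 2008-04-10.
Next gap: 54 days. 2008-04-10 + 54 days = 2008-06-03.
Next gap: 59 days. 2008-06-03 + 59 days = 2008-08-01.

2008-08-01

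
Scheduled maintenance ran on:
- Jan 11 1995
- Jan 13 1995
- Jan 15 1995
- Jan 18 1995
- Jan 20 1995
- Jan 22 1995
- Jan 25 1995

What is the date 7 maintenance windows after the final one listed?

Feb 10 1995

The gap pattern 2, 2, 3, 2, 2, 3 repeats every 3 events.
These are the Wednesdays, Fridays and Sundays of each week.
Next Friday: Jan 27 1995.
Next Sunday: Jan 29 1995.
Next Wednesday: Feb 1 1995.
The following Friday is Feb 3 1995.
Next Sunday: Feb 5 1995.
Next Wednesday: Feb 8 1995.
The following Friday is Feb 10 1995.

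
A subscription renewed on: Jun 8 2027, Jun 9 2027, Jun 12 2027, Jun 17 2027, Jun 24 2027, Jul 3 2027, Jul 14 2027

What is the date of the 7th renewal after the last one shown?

The spacing grows by 2 each time: 1, 3, 5, 7, 9, 11 days.
Next gap: 13 days. Jul 14 2027 + 13 days = Jul 27 2027.
Next gap: 15 days. Jul 27 2027 + 15 days = Aug 11 2027.
Next gap: 17 days. Aug 11 2027 + 17 days = Aug 28 2027.
Next gap: 19 days. Aug 28 2027 + 19 days = Sep 16 2027.
Next gap: 21 days. Sep 16 2027 + 21 days = Oct 7 2027.
Next gap: 23 days. Oct 7 2027 + 23 days = Oct 30 2027.
Next gap: 25 days. Oct 30 2027 + 25 days = Nov 24 2027.

Nov 24 2027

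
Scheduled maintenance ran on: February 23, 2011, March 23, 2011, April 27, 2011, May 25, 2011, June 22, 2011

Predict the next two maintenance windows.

July 27, 2011; August 24, 2011

Gaps: 28, 35, 28, 28 days — a mix of 28 and 35. Every date is a Wednesday.
Each is the 4th Wednesday of its month.
July 2011 — 4th Wednesday is July 27, 2011.
4th Wednesday of August 2011: August 24, 2011.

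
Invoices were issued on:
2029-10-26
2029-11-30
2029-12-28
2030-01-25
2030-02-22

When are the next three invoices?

2030-03-29, 2030-04-26, 2030-05-31

Every date is a Friday; gaps 35, 28, 28, 28 days.
Each is the last Friday of its month (at least one falls on the 29th or later, ruling out '4th Friday').
March 2030 ends with Friday 2030-03-29.
April 2030 ends with Friday 2030-04-26.
Last Friday of May 2030: 2030-05-31.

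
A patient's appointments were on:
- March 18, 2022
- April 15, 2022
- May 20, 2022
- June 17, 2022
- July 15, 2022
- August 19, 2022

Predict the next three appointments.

All dates are Fridays, 28, 35, 28, 28, 35 days apart.
Specifically, the 3rd Friday of each month.
3rd Friday of September 2022: September 16, 2022.
3rd Friday of October 2022: October 21, 2022.
November 2022 — 3rd Friday is November 18, 2022.

September 16, 2022; October 21, 2022; November 18, 2022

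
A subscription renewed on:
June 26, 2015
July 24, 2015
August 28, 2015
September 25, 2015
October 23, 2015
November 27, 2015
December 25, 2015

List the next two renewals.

January 22, 2016; February 26, 2016

Gaps: 28, 35, 28, 28, 35, 28 days — a mix of 28 and 35. Every date is a Friday.
Each is the 4th Friday of its month.
January 2016 — 4th Friday is January 22, 2016.
4th Friday of February 2016: February 26, 2016.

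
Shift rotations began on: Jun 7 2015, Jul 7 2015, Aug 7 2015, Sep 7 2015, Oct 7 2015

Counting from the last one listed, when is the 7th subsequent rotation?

May 7 2016

Each date is the 7th; the gaps (30, 31, 31, 30) track the month lengths.
The rule is the 7th of each month.
November 2015: Nov 7 2015.
December 2015: Dec 7 2015.
Next: January 2016 → Jan 7 2016.
Next: February 2016 → Feb 7 2016.
Next: March 2016 → Mar 7 2016.
April 2016: Apr 7 2016.
Next: May 2016 → May 7 2016.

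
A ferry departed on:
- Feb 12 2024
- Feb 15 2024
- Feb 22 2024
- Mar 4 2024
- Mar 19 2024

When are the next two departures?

Intervals are 3, 7, 11, 15 days — an arithmetic progression with common difference 4.
Next gap: 19 days. Mar 19 2024 + 19 days = Apr 7 2024.
Next gap: 23 days. Apr 7 2024 + 23 days = Apr 30 2024.

Apr 7 2024, Apr 30 2024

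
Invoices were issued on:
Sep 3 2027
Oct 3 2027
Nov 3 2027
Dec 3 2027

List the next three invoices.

The day-of-month is always 3 (30, 31, 30 days between events).
So this recurs on the 3rd of each month.
Next: January 2028 → Jan 3 2028.
February 2028: Feb 3 2028.
March 2028: Mar 3 2028.

Jan 3 2028, Feb 3 2028, Mar 3 2028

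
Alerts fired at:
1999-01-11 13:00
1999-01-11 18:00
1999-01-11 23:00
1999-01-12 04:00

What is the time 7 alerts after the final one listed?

The interval is a steady 5 hours (5, 5, 5).
1999-01-12 04:00 + 5 h = 1999-01-12 09:00.
1999-01-12 09:00 + 5 h = 1999-01-12 14:00.
1999-01-12 14:00 + 5 h = 1999-01-12 19:00.
1999-01-12 19:00 + 5 h = 1999-01-13 00:00.
1999-01-13 00:00 + 5 h = 1999-01-13 05:00.
1999-01-13 05:00 + 5 h = 1999-01-13 10:00.
1999-01-13 10:00 + 5 h = 1999-01-13 15:00.

1999-01-13 15:00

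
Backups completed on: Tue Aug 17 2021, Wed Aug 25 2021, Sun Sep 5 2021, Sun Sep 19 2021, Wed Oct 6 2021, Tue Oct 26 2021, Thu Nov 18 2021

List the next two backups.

Intervals are 8, 11, 14, 17, 20, 23 days — an arithmetic progression with common difference 3.
Next gap: 26 days. Thu Nov 18 2021 + 26 days = Tue Dec 14 2021.
Next gap: 29 days. Tue Dec 14 2021 + 29 days = Wed Jan 12 2022.

Tue Dec 14 2021, Wed Jan 12 2022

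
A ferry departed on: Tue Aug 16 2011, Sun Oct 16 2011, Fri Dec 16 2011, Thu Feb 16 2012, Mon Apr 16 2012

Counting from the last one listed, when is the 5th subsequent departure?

Gaps: 61, 61, 62, 60 days — not constant. Every event is on the 16th of the month.
Pattern: the 16th of every 2 months.
June 2012: Sat Jun 16 2012.
Next: August 2012 → Thu Aug 16 2012.
October 2012: Tue Oct 16 2012.
December 2012: Sun Dec 16 2012.
February 2013: Sat Feb 16 2013.

Sat Feb 16 2013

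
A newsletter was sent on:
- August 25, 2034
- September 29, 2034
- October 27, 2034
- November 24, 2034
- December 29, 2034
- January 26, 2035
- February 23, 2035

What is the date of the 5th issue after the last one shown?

July 27, 2035

Every date is a Friday; gaps 35, 28, 28, 35, 28, 28 days.
Each is the last Friday of its month (at least one falls on the 29th or later, ruling out '4th Friday').
Last Friday of March 2035: March 30, 2035.
Last Friday of April 2035: April 27, 2035.
May 2035 ends with Friday May 25, 2035.
June 2035 ends with Friday June 29, 2035.
Last Friday of July 2035: July 27, 2035.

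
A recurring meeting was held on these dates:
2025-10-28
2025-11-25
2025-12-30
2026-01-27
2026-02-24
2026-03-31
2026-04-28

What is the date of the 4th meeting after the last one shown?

All Tuesdays; the gaps (28, 35, 28, 28, 35, 28) vary with month length.
This is the last Tuesday of each month.
May 2026 ends with Tuesday 2026-05-26.
Last Tuesday of June 2026: 2026-06-30.
Last Tuesday of July 2026: 2026-07-28.
Last Tuesday of August 2026: 2026-08-25.

2026-08-25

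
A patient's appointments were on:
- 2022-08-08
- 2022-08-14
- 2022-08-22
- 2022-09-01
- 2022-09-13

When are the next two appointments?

The spacing grows by 2 each time: 6, 8, 10, 12 days.
Next gap: 14 days. 2022-09-13 + 14 days = 2022-09-27.
Next gap: 16 days. 2022-09-27 + 16 days = 2022-10-13.

2022-09-27, 2022-10-13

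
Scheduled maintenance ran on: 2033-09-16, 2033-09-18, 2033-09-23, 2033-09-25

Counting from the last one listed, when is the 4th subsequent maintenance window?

Gaps: 2, 5, 2 days — not constant, but cyclic with period 2.
The events fall on every Friday and Sunday.
Next Friday: 2033-09-30.
Next Sunday: 2033-10-02.
Next Friday: 2033-10-07.
Next Sunday: 2033-10-09.

2033-10-09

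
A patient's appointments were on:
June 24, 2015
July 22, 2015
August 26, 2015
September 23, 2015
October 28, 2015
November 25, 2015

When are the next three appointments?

December 23, 2015; January 27, 2016; February 24, 2016

These are Wednesdays at 28- or 35-day spacing (28, 35, 28, 35, 28).
The pattern: 4th Wednesday of the month.
December 2015 — 4th Wednesday is December 23, 2015.
4th Wednesday of January 2016: January 27, 2016.
4th Wednesday of February 2016: February 24, 2016.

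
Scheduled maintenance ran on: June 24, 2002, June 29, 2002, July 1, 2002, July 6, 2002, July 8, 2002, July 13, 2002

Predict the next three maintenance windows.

July 15, 2002; July 20, 2002; July 22, 2002

Every event lands on a Monday or Saturday (gaps cycle 5, 2, 5, 2, 5).
So the schedule is: every Monday and Saturday.
The following Monday is July 15, 2002.
The following Saturday is July 20, 2002.
Next Monday: July 22, 2002.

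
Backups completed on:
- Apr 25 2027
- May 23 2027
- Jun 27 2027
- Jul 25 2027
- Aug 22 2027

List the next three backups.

These are Sundays at 28- or 35-day spacing (28, 35, 28, 28).
The pattern: 4th Sunday of the month.
September 2027 — 4th Sunday is Sep 26 2027.
4th Sunday of October 2027: Oct 24 2027.
November 2027 — 4th Sunday is Nov 28 2027.

Sep 26 2027, Oct 24 2027, Nov 28 2027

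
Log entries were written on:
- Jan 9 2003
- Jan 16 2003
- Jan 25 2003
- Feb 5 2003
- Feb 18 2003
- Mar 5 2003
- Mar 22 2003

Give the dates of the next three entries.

Apr 10 2003, May 1 2003, May 24 2003

The spacing grows by 2 each time: 7, 9, 11, 13, 15, 17 days.
Next gap: 19 days. Mar 22 2003 + 19 days = Apr 10 2003.
Next gap: 21 days. Apr 10 2003 + 21 days = May 1 2003.
Next gap: 23 days. May 1 2003 + 23 days = May 24 2003.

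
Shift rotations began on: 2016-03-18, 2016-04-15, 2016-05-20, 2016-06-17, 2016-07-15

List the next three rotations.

2016-08-19, 2016-09-16, 2016-10-21

Gaps: 28, 35, 28, 28 days — a mix of 28 and 35. Every date is a Friday.
Each is the 3rd Friday of its month.
3rd Friday of August 2016: 2016-08-19.
September 2016 — 3rd Friday is 2016-09-16.
3rd Friday of October 2016: 2016-10-21.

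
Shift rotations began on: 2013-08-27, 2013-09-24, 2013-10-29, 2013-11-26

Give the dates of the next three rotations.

2013-12-31, 2014-01-28, 2014-02-25

Every date is a Tuesday; gaps 28, 35, 28 days.
Each is the last Tuesday of its month (at least one falls on the 29th or later, ruling out '4th Tuesday').
December 2013 ends with Tuesday 2013-12-31.
Last Tuesday of January 2014: 2014-01-28.
February 2014 ends with Tuesday 2014-02-25.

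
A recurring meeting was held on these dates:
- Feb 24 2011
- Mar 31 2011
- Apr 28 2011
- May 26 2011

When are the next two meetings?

All Thursdays; the gaps (35, 28, 28) vary with month length.
This is the last Thursday of each month.
Last Thursday of June 2011: Jun 30 2011.
Last Thursday of July 2011: Jul 28 2011.

Jun 30 2011, Jul 28 2011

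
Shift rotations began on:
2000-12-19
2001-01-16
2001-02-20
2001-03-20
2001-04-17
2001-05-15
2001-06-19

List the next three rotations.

2001-07-17, 2001-08-21, 2001-09-18

These are Tuesdays at 28- or 35-day spacing (28, 35, 28, 28, 28, 35).
The pattern: 3rd Tuesday of the month.
July 2001 — 3rd Tuesday is 2001-07-17.
3rd Tuesday of August 2001: 2001-08-21.
September 2001 — 3rd Tuesday is 2001-09-18.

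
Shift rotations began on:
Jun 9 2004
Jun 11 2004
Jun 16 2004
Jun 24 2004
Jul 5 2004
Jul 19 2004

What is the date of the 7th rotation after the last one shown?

Jan 17 2005

Gaps: 2, 5, 8, 11, 14 days — each gap is 3 larger than the previous one.
Next gap: 17 days. Jul 19 2004 + 17 days = Aug 5 2004.
Next gap: 20 days. Aug 5 2004 + 20 days = Aug 25 2004.
Next gap: 23 days. Aug 25 2004 + 23 days = Sep 17 2004.
Next gap: 26 days. Sep 17 2004 + 26 days = Oct 13 2004.
Next gap: 29 days. Oct 13 2004 + 29 days = Nov 11 2004.
Next gap: 32 days. Nov 11 2004 + 32 days = Dec 13 2004.
Next gap: 35 days. Dec 13 2004 + 35 days = Jan 17 2005.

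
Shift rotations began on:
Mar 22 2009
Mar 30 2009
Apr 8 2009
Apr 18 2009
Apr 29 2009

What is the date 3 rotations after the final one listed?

Gaps: 8, 9, 10, 11 days — each gap is 1 larger than the previous one.
Next gap: 12 days. Apr 29 2009 + 12 days = May 11 2009.
Next gap: 13 days. May 11 2009 + 13 days = May 24 2009.
Next gap: 14 days. May 24 2009 + 14 days = Jun 7 2009.

Jun 7 2009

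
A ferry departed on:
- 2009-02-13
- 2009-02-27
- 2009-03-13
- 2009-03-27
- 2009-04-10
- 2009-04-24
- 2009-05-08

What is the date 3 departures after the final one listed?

2009-06-19

Gaps between consecutive events: 14, 14, 14, 14, 14, 14 days — a constant 14-day interval.
2009-05-08 + 14 days = 2009-05-22.
2009-05-22 + 14 days = 2009-06-05.
2009-06-05 + 14 days = 2009-06-19.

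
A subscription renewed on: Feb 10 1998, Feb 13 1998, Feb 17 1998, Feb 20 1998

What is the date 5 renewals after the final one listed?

Mar 10 1998

The gap pattern 3, 4, 3 repeats every 2 events.
These are the Tuesdays and Fridays of each week.
Next Tuesday: Feb 24 1998.
The following Friday is Feb 27 1998.
Next Tuesday: Mar 3 1998.
Next Friday: Mar 6 1998.
Next Tuesday: Mar 10 1998.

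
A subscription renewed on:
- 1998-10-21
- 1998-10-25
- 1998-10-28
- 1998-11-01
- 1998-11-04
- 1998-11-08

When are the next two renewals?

Every event lands on a Wednesday or Sunday (gaps cycle 4, 3, 4, 3, 4).
So the schedule is: every Wednesday and Sunday.
The following Wednesday is 1998-11-11.
The following Sunday is 1998-11-15.

1998-11-11, 1998-11-15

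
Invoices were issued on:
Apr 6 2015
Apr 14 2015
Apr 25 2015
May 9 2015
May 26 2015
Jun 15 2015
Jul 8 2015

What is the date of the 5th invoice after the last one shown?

Intervals are 8, 11, 14, 17, 20, 23 days — an arithmetic progression with common difference 3.
Next gap: 26 days. Jul 8 2015 + 26 days = Aug 3 2015.
Next gap: 29 days. Aug 3 2015 + 29 days = Sep 1 2015.
Next gap: 32 days. Sep 1 2015 + 32 days = Oct 3 2015.
Next gap: 35 days. Oct 3 2015 + 35 days = Nov 7 2015.
Next gap: 38 days. Nov 7 2015 + 38 days = Dec 15 2015.

Dec 15 2015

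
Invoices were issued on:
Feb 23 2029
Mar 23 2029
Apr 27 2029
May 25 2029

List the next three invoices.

These are Fridays at 28- or 35-day spacing (28, 35, 28).
The pattern: 4th Friday of the month.
4th Friday of June 2029: Jun 22 2029.
4th Friday of July 2029: Jul 27 2029.
August 2029 — 4th Friday is Aug 24 2029.

Jun 22 2029, Jul 27 2029, Aug 24 2029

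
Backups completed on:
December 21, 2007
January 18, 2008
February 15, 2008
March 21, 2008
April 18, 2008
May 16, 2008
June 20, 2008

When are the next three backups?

July 18, 2008; August 15, 2008; September 19, 2008

All dates are Fridays, 28, 28, 35, 28, 28, 35 days apart.
Specifically, the 3rd Friday of each month.
July 2008 — 3rd Friday is July 18, 2008.
3rd Friday of August 2008: August 15, 2008.
3rd Friday of September 2008: September 19, 2008.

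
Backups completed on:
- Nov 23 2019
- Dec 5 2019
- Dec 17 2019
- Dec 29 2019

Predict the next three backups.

Every event comes 12 days after the last (12, 12, 12).
Dec 29 2019 + 12 days = Jan 10 2020.
Jan 10 2020 + 12 days = Jan 22 2020.
Jan 22 2020 + 12 days = Feb 3 2020.

Jan 10 2020, Jan 22 2020, Feb 3 2020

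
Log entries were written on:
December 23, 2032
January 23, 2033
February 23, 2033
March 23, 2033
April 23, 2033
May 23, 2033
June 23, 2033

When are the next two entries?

Gaps: 31, 31, 28, 31, 30, 31 days — not constant. Every event is on the 23rd of the month.
Pattern: the 23rd of each month.
July 2033: July 23, 2033.
August 2033: August 23, 2033.

July 23, 2033; August 23, 2033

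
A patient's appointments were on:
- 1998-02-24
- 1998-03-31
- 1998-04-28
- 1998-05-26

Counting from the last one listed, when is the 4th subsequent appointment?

These are Tuesdays with 35, 28, 28-day gaps.
Each is the final Tuesday of its month — 1998-03-31 is past the 28th, so '4th Tuesday' doesn't fit.
June 1998 ends with Tuesday 1998-06-30.
July 1998 ends with Tuesday 1998-07-28.
Last Tuesday of August 1998: 1998-08-25.
September 1998 ends with Tuesday 1998-09-29.

1998-09-29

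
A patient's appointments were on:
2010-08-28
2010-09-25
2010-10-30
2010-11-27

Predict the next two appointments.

These are Saturdays with 28, 35, 28-day gaps.
Each is the final Saturday of its month — 2010-10-30 is past the 28th, so '4th Saturday' doesn't fit.
Last Saturday of December 2010: 2010-12-25.
Last Saturday of January 2011: 2011-01-29.

2010-12-25, 2011-01-29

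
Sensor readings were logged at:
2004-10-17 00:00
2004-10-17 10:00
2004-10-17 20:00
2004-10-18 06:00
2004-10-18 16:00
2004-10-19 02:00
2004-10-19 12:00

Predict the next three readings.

Spacing: 10, 10, 10, 10, 10, 10 h — constant 10 h.
2004-10-19 12:00 + 10 h = 2004-10-19 22:00.
2004-10-19 22:00 + 10 h = 2004-10-20 08:00.
2004-10-20 08:00 + 10 h = 2004-10-20 18:00.

2004-10-19 22:00, 2004-10-20 08:00, 2004-10-20 18:00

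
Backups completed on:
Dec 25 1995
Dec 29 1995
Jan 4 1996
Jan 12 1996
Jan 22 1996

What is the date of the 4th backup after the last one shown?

Gaps: 4, 6, 8, 10 days — each gap is 2 larger than the previous one.
Next gap: 12 days. Jan 22 1996 + 12 days = Feb 3 1996.
Next gap: 14 days. Feb 3 1996 + 14 days = Feb 17 1996.
Next gap: 16 days. Feb 17 1996 + 16 days = Mar 4 1996.
Next gap: 18 days. Mar 4 1996 + 18 days = Mar 22 1996.

Mar 22 1996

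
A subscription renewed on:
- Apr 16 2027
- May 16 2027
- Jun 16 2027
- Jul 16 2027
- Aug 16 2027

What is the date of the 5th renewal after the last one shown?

Jan 16 2028

Gaps: 30, 31, 30, 31 days — not constant. Every event is on the 16th of the month.
Pattern: the 16th of each month.
Next: September 2027 → Sep 16 2027.
Next: October 2027 → Oct 16 2027.
November 2027: Nov 16 2027.
December 2027: Dec 16 2027.
January 2028: Jan 16 2028.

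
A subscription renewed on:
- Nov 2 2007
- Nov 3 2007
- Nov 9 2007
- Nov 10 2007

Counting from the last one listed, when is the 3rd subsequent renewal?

Nov 23 2007

Gaps: 1, 6, 1 days — not constant, but cyclic with period 2.
The events fall on every Friday and Saturday.
The following Friday is Nov 16 2007.
Next Saturday: Nov 17 2007.
The following Friday is Nov 23 2007.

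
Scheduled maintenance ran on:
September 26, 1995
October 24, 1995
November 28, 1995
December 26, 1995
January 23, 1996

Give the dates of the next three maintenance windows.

February 27, 1996; March 26, 1996; April 23, 1996

All dates are Tuesdays, 28, 35, 28, 28 days apart.
Specifically, the 4th Tuesday of each month.
February 1996 — 4th Tuesday is February 27, 1996.
4th Tuesday of March 1996: March 26, 1996.
4th Tuesday of April 1996: April 23, 1996.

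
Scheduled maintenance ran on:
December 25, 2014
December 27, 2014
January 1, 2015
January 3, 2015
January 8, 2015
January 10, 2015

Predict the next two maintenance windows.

January 15, 2015; January 17, 2015

Every event lands on a Thursday or Saturday (gaps cycle 2, 5, 2, 5, 2).
So the schedule is: every Thursday and Saturday.
The following Thursday is January 15, 2015.
Next Saturday: January 17, 2015.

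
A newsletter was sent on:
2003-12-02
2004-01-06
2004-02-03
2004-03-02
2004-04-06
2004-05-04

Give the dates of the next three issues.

These are Tuesdays at 28- or 35-day spacing (35, 28, 28, 35, 28).
The pattern: 1st Tuesday of the month.
June 2004 — 1st Tuesday is 2004-06-01.
1st Tuesday of July 2004: 2004-07-06.
August 2004 — 1st Tuesday is 2004-08-03.

2004-06-01, 2004-07-06, 2004-08-03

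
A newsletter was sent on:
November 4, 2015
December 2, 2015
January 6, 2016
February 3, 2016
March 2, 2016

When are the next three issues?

April 6, 2016; May 4, 2016; June 1, 2016

These are Wednesdays at 28- or 35-day spacing (28, 35, 28, 28).
The pattern: 1st Wednesday of the month.
April 2016 — 1st Wednesday is April 6, 2016.
1st Wednesday of May 2016: May 4, 2016.
June 2016 — 1st Wednesday is June 1, 2016.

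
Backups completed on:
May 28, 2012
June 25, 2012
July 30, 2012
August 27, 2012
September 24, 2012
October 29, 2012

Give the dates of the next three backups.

November 26, 2012; December 31, 2012; January 28, 2013

Every date is a Monday; gaps 28, 35, 28, 28, 35 days.
Each is the last Monday of its month (at least one falls on the 29th or later, ruling out '4th Monday').
Last Monday of November 2012: November 26, 2012.
Last Monday of December 2012: December 31, 2012.
January 2013 ends with Monday January 28, 2013.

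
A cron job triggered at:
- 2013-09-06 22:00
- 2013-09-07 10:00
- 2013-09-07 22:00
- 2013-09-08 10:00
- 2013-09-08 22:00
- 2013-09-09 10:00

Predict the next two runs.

2013-09-09 22:00, 2013-09-10 10:00

Gaps: 12, 12, 12, 12, 12 hours — each event is 12 hours after the previous one.
2013-09-09 10:00 + 12 h = 2013-09-09 22:00.
2013-09-09 22:00 + 12 h = 2013-09-10 10:00.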